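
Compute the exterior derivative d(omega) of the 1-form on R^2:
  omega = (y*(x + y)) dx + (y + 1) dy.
d(omega) = (-x - 2*y) dx ∧ dy

For a 1-form omega = sum_i f_i dx_i, the exterior derivative is
  d(omega) = sum_{i < j} (∂f_j/∂x_i - ∂f_i/∂x_j) dx_i ∧ dx_j.
  coefficient of dx ∧ dy: ∂f_2/∂x - ∂f_1/∂y = ∂(y + 1)/∂x - ∂(y*(x + y))/∂y = -x - 2*y
Assembling: d(omega) = (-x - 2*y) dx ∧ dy.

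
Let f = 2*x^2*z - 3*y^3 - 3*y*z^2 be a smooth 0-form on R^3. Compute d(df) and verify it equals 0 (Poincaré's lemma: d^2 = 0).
d(df) = 0

Step 1: df = sum_i (∂f/∂x_i) dx_i = (4*x*z) dx + (-9*y^2 - 3*z^2) dy + (2*x^2 - 6*y*z) dz.
Step 2: Apply d again. Using the 1-form formula, the coefficient of dx ∧ dy in d(df) is ∂^2 f/∂x ∂y - ∂^2 f/∂y ∂x = (0) - (0) = 0 (equality of mixed partials for smooth f).
Similarly for dx ∧ dz and dy ∧ dz — all coefficients vanish. So d(df) = 0.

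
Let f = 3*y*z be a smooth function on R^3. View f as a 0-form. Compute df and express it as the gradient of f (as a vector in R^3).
df = (0) dx + (3*z) dy + (3*y) dz; grad f = (0, 3*z, 3*y)

For a 0-form f, d f = (∂f/∂x) dx + (∂f/∂y) dy + (∂f/∂z) dz. The components of the vector representation are exactly the entries of grad f in Cartesian coordinates:
  ∂f/∂x = 0
  ∂f/∂y = 3*z
  ∂f/∂z = 3*y.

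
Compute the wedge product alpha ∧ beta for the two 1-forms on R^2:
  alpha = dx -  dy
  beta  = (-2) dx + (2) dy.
alpha ∧ beta = 0

Distribute the wedge, using dx_i ∧ dx_j = -dx_j ∧ dx_i and dx_i ∧ dx_i = 0. For each pair (i, j) with i < j, the coefficient of dx_i ∧ dx_j in alpha ∧ beta is (alpha_i * beta_j - alpha_j * beta_i). Collecting: alpha ∧ beta = 0.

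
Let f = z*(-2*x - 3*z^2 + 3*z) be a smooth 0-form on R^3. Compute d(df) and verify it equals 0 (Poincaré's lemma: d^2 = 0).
d(df) = 0

Step 1: df = sum_i (∂f/∂x_i) dx_i = (-2*z) dx + (0) dy + (-2*x - 9*z^2 + 6*z) dz.
Step 2: Apply d again. Using the 1-form formula, the coefficient of dx ∧ dy in d(df) is ∂^2 f/∂x ∂y - ∂^2 f/∂y ∂x = (0) - (0) = 0 (equality of mixed partials for smooth f).
Similarly for dx ∧ dz and dy ∧ dz — all coefficients vanish. So d(df) = 0.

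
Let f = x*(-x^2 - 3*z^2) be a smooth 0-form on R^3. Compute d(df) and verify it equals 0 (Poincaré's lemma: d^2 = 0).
d(df) = 0

Step 1: df = sum_i (∂f/∂x_i) dx_i = (-3*x^2 - 3*z^2) dx + (0) dy + (-6*x*z) dz.
Step 2: Apply d again. Using the 1-form formula, the coefficient of dx ∧ dy in d(df) is ∂^2 f/∂x ∂y - ∂^2 f/∂y ∂x = (0) - (0) = 0 (equality of mixed partials for smooth f).
Similarly for dx ∧ dz and dy ∧ dz — all coefficients vanish. So d(df) = 0.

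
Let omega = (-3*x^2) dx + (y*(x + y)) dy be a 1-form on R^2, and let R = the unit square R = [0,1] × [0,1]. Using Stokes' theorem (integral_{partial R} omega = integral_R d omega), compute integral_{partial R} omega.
integral_(partial R) omega = 1/2

Stokes: integral_partial_R omega = integral_R d omega with d omega = (∂Q/∂x - ∂P/∂y) dx ∧ dy.
  ∂Q/∂x = y
  ∂P/∂y = 0
  integrand = ∂Q/∂x - ∂P/∂y = y.
Integrating over R: integral_0^1 integral_0^1 (y) dx dy = 1/2.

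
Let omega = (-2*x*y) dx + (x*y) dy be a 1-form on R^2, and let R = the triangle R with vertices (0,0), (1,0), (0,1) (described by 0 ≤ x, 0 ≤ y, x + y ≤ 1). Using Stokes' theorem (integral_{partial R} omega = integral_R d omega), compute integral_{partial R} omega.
integral_(partial R) omega = 1/2

Stokes: integral_partial_R omega = integral_R d omega with d omega = (∂Q/∂x - ∂P/∂y) dx ∧ dy.
  ∂Q/∂x = y
  ∂P/∂y = -2*x
  integrand = ∂Q/∂x - ∂P/∂y = 2*x + y.
Integrating over R: integral_0^1 integral_0^{1-x} (2*x + y) dy dx = 1/2.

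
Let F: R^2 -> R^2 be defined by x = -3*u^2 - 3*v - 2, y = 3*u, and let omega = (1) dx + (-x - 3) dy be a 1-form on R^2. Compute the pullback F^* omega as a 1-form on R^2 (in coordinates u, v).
F^* omega = (9*u^2 - 6*u + 9*v - 3) du + (-3) dv

Using F^*(f dg) = (f ∘ F) d(g ∘ F), substitute each coordinate x_i by F_i(u, v) in f_i, and replace dx_i by d F_i = (∂F_i/∂u) du + (∂F_i/∂v) dv.
  For the x component: f_1(F) = 1; d F_1 = (-6*u) du + (-3) dv
  For the y component: f_2(F) = 3*u^2 + 3*v - 1; d F_2 = (3) du + (0) dv
Combining and collecting du, dv coefficients:
  coeff of du: 9*u^2 - 6*u + 9*v - 3
  coeff of dv: -3
F^* omega = (9*u^2 - 6*u + 9*v - 3) du + (-3) dv.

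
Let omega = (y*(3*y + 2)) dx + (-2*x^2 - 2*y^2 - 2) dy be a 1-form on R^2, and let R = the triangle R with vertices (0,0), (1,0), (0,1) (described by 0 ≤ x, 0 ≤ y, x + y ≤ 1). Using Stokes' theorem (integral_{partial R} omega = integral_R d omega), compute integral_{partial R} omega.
integral_(partial R) omega = -8/3

Stokes: integral_partial_R omega = integral_R d omega with d omega = (∂Q/∂x - ∂P/∂y) dx ∧ dy.
  ∂Q/∂x = -4*x
  ∂P/∂y = 6*y + 2
  integrand = ∂Q/∂x - ∂P/∂y = -4*x - 6*y - 2.
Integrating over R: integral_0^1 integral_0^{1-x} (-4*x - 6*y - 2) dy dx = -8/3.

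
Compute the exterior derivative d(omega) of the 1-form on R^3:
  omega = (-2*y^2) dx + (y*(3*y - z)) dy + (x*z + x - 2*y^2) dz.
d(omega) = (4*y) dx ∧ dy + (z + 1) dx ∧ dz + (-3*y) dy ∧ dz

For a 1-form omega = sum_i f_i dx_i, the exterior derivative is
  d(omega) = sum_{i < j} (∂f_j/∂x_i - ∂f_i/∂x_j) dx_i ∧ dx_j.
  coefficient of dx ∧ dy: ∂f_2/∂x - ∂f_1/∂y = ∂(y*(3*y - z))/∂x - ∂(-2*y^2)/∂y = 4*y
  coefficient of dx ∧ dz: ∂f_3/∂x - ∂f_1/∂z = ∂(x*z + x - 2*y^2)/∂x - ∂(-2*y^2)/∂z = z + 1
  coefficient of dy ∧ dz: ∂f_3/∂y - ∂f_2/∂z = ∂(x*z + x - 2*y^2)/∂y - ∂(y*(3*y - z))/∂z = -3*y
Assembling: d(omega) = (4*y) dx ∧ dy + (z + 1) dx ∧ dz + (-3*y) dy ∧ dz.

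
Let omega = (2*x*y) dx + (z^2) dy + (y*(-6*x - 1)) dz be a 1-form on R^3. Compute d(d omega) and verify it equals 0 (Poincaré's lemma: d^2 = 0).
d(d omega) = 0

Step 1: d omega = sum_{i<j} (∂f_j/∂x_i - ∂f_i/∂x_j) dx_i ∧ dx_j:
  coeff of dx ∧ dy: -2*x
  coeff of dx ∧ dz: -6*y
  coeff of dy ∧ dz: -6*x - 2*z - 1
Step 2: Apply d again to each 2-form coefficient. The only possible 3-form in R^3 is dx ∧ dy ∧ dz, with coefficient
  ∂(coeff of dy∧dz)/∂x - ∂(coeff of dx∧dz)/∂y + ∂(coeff of dx∧dy)/∂z
  = ∂/∂x (-6*x - 2*z - 1) - ∂/∂y (-6*y) + ∂/∂z (-2*x).
Each of these terms simplifies to sums of mixed partials that cancel in pairs. The result is 0 (by equality of mixed partials for smooth functions — Schwarz / Clairaut).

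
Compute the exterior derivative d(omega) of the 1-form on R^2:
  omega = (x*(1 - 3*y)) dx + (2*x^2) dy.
d(omega) = (7*x) dx ∧ dy

For a 1-form omega = sum_i f_i dx_i, the exterior derivative is
  d(omega) = sum_{i < j} (∂f_j/∂x_i - ∂f_i/∂x_j) dx_i ∧ dx_j.
  coefficient of dx ∧ dy: ∂f_2/∂x - ∂f_1/∂y = ∂(2*x^2)/∂x - ∂(x*(1 - 3*y))/∂y = 7*x
Assembling: d(omega) = (7*x) dx ∧ dy.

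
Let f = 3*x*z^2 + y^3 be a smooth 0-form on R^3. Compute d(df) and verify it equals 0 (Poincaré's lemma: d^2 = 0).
d(df) = 0

Step 1: df = sum_i (∂f/∂x_i) dx_i = (3*z^2) dx + (3*y^2) dy + (6*x*z) dz.
Step 2: Apply d again. Using the 1-form formula, the coefficient of dx ∧ dy in d(df) is ∂^2 f/∂x ∂y - ∂^2 f/∂y ∂x = (0) - (0) = 0 (equality of mixed partials for smooth f).
Similarly for dx ∧ dz and dy ∧ dz — all coefficients vanish. So d(df) = 0.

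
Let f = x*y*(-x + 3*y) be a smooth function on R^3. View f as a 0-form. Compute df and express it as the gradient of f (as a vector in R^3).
df = (y*(-2*x + 3*y)) dx + (x*(-x + 6*y)) dy + (0) dz; grad f = (y*(-2*x + 3*y), x*(-x + 6*y), 0)

For a 0-form f, d f = (∂f/∂x) dx + (∂f/∂y) dy + (∂f/∂z) dz. The components of the vector representation are exactly the entries of grad f in Cartesian coordinates:
  ∂f/∂x = y*(-2*x + 3*y)
  ∂f/∂y = x*(-x + 6*y)
  ∂f/∂z = 0.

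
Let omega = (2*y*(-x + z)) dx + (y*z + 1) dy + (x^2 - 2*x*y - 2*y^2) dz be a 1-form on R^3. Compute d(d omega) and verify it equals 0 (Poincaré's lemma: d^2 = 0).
d(d omega) = 0

Step 1: d omega = sum_{i<j} (∂f_j/∂x_i - ∂f_i/∂x_j) dx_i ∧ dx_j:
  coeff of dx ∧ dy: 2*x - 2*z
  coeff of dx ∧ dz: 2*x - 4*y
  coeff of dy ∧ dz: -2*x - 5*y
Step 2: Apply d again to each 2-form coefficient. The only possible 3-form in R^3 is dx ∧ dy ∧ dz, with coefficient
  ∂(coeff of dy∧dz)/∂x - ∂(coeff of dx∧dz)/∂y + ∂(coeff of dx∧dy)/∂z
  = ∂/∂x (-2*x - 5*y) - ∂/∂y (2*x - 4*y) + ∂/∂z (2*x - 2*z).
Each of these terms simplifies to sums of mixed partials that cancel in pairs. The result is 0 (by equality of mixed partials for smooth functions — Schwarz / Clairaut).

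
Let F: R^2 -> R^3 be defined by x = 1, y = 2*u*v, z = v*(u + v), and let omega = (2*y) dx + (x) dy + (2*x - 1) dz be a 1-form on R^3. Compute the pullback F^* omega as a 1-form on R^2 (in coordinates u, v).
F^* omega = (3*v) du + (3*u + 2*v) dv

Using F^*(f dg) = (f ∘ F) d(g ∘ F), substitute each coordinate x_i by F_i(u, v) in f_i, and replace dx_i by d F_i = (∂F_i/∂u) du + (∂F_i/∂v) dv.
  For the x component: f_1(F) = 4*u*v; d F_1 = (0) du + (0) dv
  For the y component: f_2(F) = 1; d F_2 = (2*v) du + (2*u) dv
  For the z component: f_3(F) = 1; d F_3 = (v) du + (u + 2*v) dv
Combining and collecting du, dv coefficients:
  coeff of du: 3*v
  coeff of dv: 3*u + 2*v
F^* omega = (3*v) du + (3*u + 2*v) dv.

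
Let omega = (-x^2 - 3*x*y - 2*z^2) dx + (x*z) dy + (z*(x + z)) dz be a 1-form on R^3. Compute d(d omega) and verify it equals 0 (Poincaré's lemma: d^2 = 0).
d(d omega) = 0

Step 1: d omega = sum_{i<j} (∂f_j/∂x_i - ∂f_i/∂x_j) dx_i ∧ dx_j:
  coeff of dx ∧ dy: 3*x + z
  coeff of dx ∧ dz: 5*z
  coeff of dy ∧ dz: -x
Step 2: Apply d again to each 2-form coefficient. The only possible 3-form in R^3 is dx ∧ dy ∧ dz, with coefficient
  ∂(coeff of dy∧dz)/∂x - ∂(coeff of dx∧dz)/∂y + ∂(coeff of dx∧dy)/∂z
  = ∂/∂x (-x) - ∂/∂y (5*z) + ∂/∂z (3*x + z).
Each of these terms simplifies to sums of mixed partials that cancel in pairs. The result is 0 (by equality of mixed partials for smooth functions — Schwarz / Clairaut).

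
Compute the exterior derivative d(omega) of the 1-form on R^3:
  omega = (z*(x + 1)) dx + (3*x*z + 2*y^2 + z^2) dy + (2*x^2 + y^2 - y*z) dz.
d(omega) = (3*z) dx ∧ dy + (3*x - 1) dx ∧ dz + (-3*x + 2*y - 3*z) dy ∧ dz

For a 1-form omega = sum_i f_i dx_i, the exterior derivative is
  d(omega) = sum_{i < j} (∂f_j/∂x_i - ∂f_i/∂x_j) dx_i ∧ dx_j.
  coefficient of dx ∧ dy: ∂f_2/∂x - ∂f_1/∂y = ∂(3*x*z + 2*y^2 + z^2)/∂x - ∂(z*(x + 1))/∂y = 3*z
  coefficient of dx ∧ dz: ∂f_3/∂x - ∂f_1/∂z = ∂(2*x^2 + y^2 - y*z)/∂x - ∂(z*(x + 1))/∂z = 3*x - 1
  coefficient of dy ∧ dz: ∂f_3/∂y - ∂f_2/∂z = ∂(2*x^2 + y^2 - y*z)/∂y - ∂(3*x*z + 2*y^2 + z^2)/∂z = -3*x + 2*y - 3*z
Assembling: d(omega) = (3*z) dx ∧ dy + (3*x - 1) dx ∧ dz + (-3*x + 2*y - 3*z) dy ∧ dz.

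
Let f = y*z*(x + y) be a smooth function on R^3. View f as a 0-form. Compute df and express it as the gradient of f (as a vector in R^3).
df = (y*z) dx + (z*(x + 2*y)) dy + (y*(x + y)) dz; grad f = (y*z, z*(x + 2*y), y*(x + y))

For a 0-form f, d f = (∂f/∂x) dx + (∂f/∂y) dy + (∂f/∂z) dz. The components of the vector representation are exactly the entries of grad f in Cartesian coordinates:
  ∂f/∂x = y*z
  ∂f/∂y = z*(x + 2*y)
  ∂f/∂z = y*(x + y).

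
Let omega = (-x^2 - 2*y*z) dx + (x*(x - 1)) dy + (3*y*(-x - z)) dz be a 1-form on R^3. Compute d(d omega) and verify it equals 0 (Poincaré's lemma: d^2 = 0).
d(d omega) = 0

Step 1: d omega = sum_{i<j} (∂f_j/∂x_i - ∂f_i/∂x_j) dx_i ∧ dx_j:
  coeff of dx ∧ dy: 2*x + 2*z - 1
  coeff of dx ∧ dz: -y
  coeff of dy ∧ dz: -3*x - 3*z
Step 2: Apply d again to each 2-form coefficient. The only possible 3-form in R^3 is dx ∧ dy ∧ dz, with coefficient
  ∂(coeff of dy∧dz)/∂x - ∂(coeff of dx∧dz)/∂y + ∂(coeff of dx∧dy)/∂z
  = ∂/∂x (-3*x - 3*z) - ∂/∂y (-y) + ∂/∂z (2*x + 2*z - 1).
Each of these terms simplifies to sums of mixed partials that cancel in pairs. The result is 0 (by equality of mixed partials for smooth functions — Schwarz / Clairaut).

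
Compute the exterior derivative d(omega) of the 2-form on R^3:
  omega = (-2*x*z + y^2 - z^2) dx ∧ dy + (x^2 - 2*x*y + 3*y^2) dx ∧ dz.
d(omega) = (-6*y - 2*z) dx ∧ dy ∧ dz

For a 2-form omega = sum_{i<j} g_{ij} dx_i ∧ dx_j, the exterior derivative is
  d(omega) = sum_{i<j} d(g_{ij}) ∧ dx_i ∧ dx_j = sum_{i<j, k} (∂g_{ij}/∂x_k) dx_k ∧ dx_i ∧ dx_j.
Expand each term, using dx_k ∧ dx_i ∧ dx_j = sgn(permutation) dx_{(a)} ∧ dx_{(b)} ∧ dx_{(c)} with (a < b < c) sorted:
  d(-2*x*z + y^2 - z^2) includes (∂/∂z)(-2*x*z + y^2 - z^2) dz = (-2*x - 2*z) dz, which multiplied by dx ∧ dy gives (-2*x - 2*z) dx ∧ dy ∧ dz
  d(x^2 - 2*x*y + 3*y^2) includes (∂/∂y)(x^2 - 2*x*y + 3*y^2) dy = (-2*x + 6*y) dy, which multiplied by dx ∧ dz gives (2*x - 6*y) dx ∧ dy ∧ dz
Collecting like 3-forms: d(omega) = (-6*y - 2*z) dx ∧ dy ∧ dz.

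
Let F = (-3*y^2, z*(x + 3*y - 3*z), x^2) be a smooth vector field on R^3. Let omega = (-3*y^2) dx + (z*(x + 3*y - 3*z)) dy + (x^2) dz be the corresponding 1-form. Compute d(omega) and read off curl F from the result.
d(omega) = (-x - 3*y + 6*z) dy ∧ dz + (-2*x) dz ∧ dx + (6*y + z) dx ∧ dy; curl F = (-x - 3*y + 6*z, -2*x, 6*y + z)

d omega = sum_{i<j} (∂f_j/∂x_i - ∂f_i/∂x_j) dx_i ∧ dx_j. Under the identification (dy ∧ dz, dz ∧ dx, dx ∧ dy) ↔ (e_x, e_y, e_z), the coefficients are exactly the components of curl F. Compute:
  ∂R/∂y - ∂Q/∂z = (0) - (x + 3*y - 6*z) = -x - 3*y + 6*z
  ∂P/∂z - ∂R/∂x = (0) - (2*x) = -2*x
  ∂Q/∂x - ∂P/∂y = (z) - (-6*y) = 6*y + z.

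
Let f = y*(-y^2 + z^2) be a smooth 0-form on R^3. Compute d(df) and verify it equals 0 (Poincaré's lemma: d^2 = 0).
d(df) = 0

Step 1: df = sum_i (∂f/∂x_i) dx_i = (0) dx + (-3*y^2 + z^2) dy + (2*y*z) dz.
Step 2: Apply d again. Using the 1-form formula, the coefficient of dx ∧ dy in d(df) is ∂^2 f/∂x ∂y - ∂^2 f/∂y ∂x = (0) - (0) = 0 (equality of mixed partials for smooth f).
Similarly for dx ∧ dz and dy ∧ dz — all coefficients vanish. So d(df) = 0.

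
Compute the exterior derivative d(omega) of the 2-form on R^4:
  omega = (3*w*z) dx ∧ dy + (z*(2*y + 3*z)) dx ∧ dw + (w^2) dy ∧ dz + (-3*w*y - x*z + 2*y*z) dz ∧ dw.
d(omega) = (3*w) dx ∧ dy ∧ dz + (z) dx ∧ dy ∧ dw + (-2*y - 7*z) dx ∧ dz ∧ dw + (-w + 2*z) dy ∧ dz ∧ dw

For a 2-form omega = sum_{i<j} g_{ij} dx_i ∧ dx_j, the exterior derivative is
  d(omega) = sum_{i<j} d(g_{ij}) ∧ dx_i ∧ dx_j = sum_{i<j, k} (∂g_{ij}/∂x_k) dx_k ∧ dx_i ∧ dx_j.
Expand each term, using dx_k ∧ dx_i ∧ dx_j = sgn(permutation) dx_{(a)} ∧ dx_{(b)} ∧ dx_{(c)} with (a < b < c) sorted:
  d(3*w*z) includes (∂/∂z)(3*w*z) dz = (3*w) dz, which multiplied by dx ∧ dy gives (3*w) dx ∧ dy ∧ dz
  d(3*w*z) includes (∂/∂w)(3*w*z) dw = (3*z) dw, which multiplied by dx ∧ dy gives (3*z) dx ∧ dy ∧ dw
  d(z*(2*y + 3*z)) includes (∂/∂y)(z*(2*y + 3*z)) dy = (2*z) dy, which multiplied by dx ∧ dw gives (-2*z) dx ∧ dy ∧ dw
  d(z*(2*y + 3*z)) includes (∂/∂z)(z*(2*y + 3*z)) dz = (2*y + 6*z) dz, which multiplied by dx ∧ dw gives (-2*y - 6*z) dx ∧ dz ∧ dw
  d(w^2) includes (∂/∂w)(w^2) dw = (2*w) dw, which multiplied by dy ∧ dz gives (2*w) dy ∧ dz ∧ dw
  d(-3*w*y - x*z + 2*y*z) includes (∂/∂x)(-3*w*y - x*z + 2*y*z) dx = (-z) dx, which multiplied by dz ∧ dw gives (-z) dx ∧ dz ∧ dw
  d(-3*w*y - x*z + 2*y*z) includes (∂/∂y)(-3*w*y - x*z + 2*y*z) dy = (-3*w + 2*z) dy, which multiplied by dz ∧ dw gives (-3*w + 2*z) dy ∧ dz ∧ dw
Collecting like 3-forms: d(omega) = (3*w) dx ∧ dy ∧ dz + (z) dx ∧ dy ∧ dw + (-2*y - 7*z) dx ∧ dz ∧ dw + (-w + 2*z) dy ∧ dz ∧ dw.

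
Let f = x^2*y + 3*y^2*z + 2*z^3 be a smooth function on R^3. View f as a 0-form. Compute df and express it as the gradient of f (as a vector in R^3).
df = (2*x*y) dx + (x^2 + 6*y*z) dy + (3*y^2 + 6*z^2) dz; grad f = (2*x*y, x^2 + 6*y*z, 3*y^2 + 6*z^2)

For a 0-form f, d f = (∂f/∂x) dx + (∂f/∂y) dy + (∂f/∂z) dz. The components of the vector representation are exactly the entries of grad f in Cartesian coordinates:
  ∂f/∂x = 2*x*y
  ∂f/∂y = x^2 + 6*y*z
  ∂f/∂z = 3*y^2 + 6*z^2.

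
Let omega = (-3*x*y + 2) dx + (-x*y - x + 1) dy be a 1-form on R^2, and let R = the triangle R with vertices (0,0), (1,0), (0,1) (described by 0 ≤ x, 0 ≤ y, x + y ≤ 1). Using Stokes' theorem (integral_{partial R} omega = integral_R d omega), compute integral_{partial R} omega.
integral_(partial R) omega = -1/6

Stokes: integral_partial_R omega = integral_R d omega with d omega = (∂Q/∂x - ∂P/∂y) dx ∧ dy.
  ∂Q/∂x = -y - 1
  ∂P/∂y = -3*x
  integrand = ∂Q/∂x - ∂P/∂y = 3*x - y - 1.
Integrating over R: integral_0^1 integral_0^{1-x} (3*x - y - 1) dy dx = -1/6.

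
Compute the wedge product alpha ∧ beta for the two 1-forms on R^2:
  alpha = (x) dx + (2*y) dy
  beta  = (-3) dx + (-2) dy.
alpha ∧ beta = (-2*x + 6*y) dx ∧ dy

Distribute the wedge, using dx_i ∧ dx_j = -dx_j ∧ dx_i and dx_i ∧ dx_i = 0. For each pair (i, j) with i < j, the coefficient of dx_i ∧ dx_j in alpha ∧ beta is (alpha_i * beta_j - alpha_j * beta_i). Collecting: alpha ∧ beta = (-2*x + 6*y) dx ∧ dy.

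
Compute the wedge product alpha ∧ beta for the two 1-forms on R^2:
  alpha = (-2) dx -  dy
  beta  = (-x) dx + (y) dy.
alpha ∧ beta = (-x - 2*y) dx ∧ dy

Distribute the wedge, using dx_i ∧ dx_j = -dx_j ∧ dx_i and dx_i ∧ dx_i = 0. For each pair (i, j) with i < j, the coefficient of dx_i ∧ dx_j in alpha ∧ beta is (alpha_i * beta_j - alpha_j * beta_i). Collecting: alpha ∧ beta = (-x - 2*y) dx ∧ dy.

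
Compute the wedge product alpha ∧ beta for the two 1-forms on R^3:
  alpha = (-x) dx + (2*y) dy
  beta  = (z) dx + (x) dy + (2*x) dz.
alpha ∧ beta = (-x^2 - 2*y*z) dx ∧ dy + (-2*x^2) dx ∧ dz + (4*x*y) dy ∧ dz

Distribute the wedge, using dx_i ∧ dx_j = -dx_j ∧ dx_i and dx_i ∧ dx_i = 0. For each pair (i, j) with i < j, the coefficient of dx_i ∧ dx_j in alpha ∧ beta is (alpha_i * beta_j - alpha_j * beta_i). Collecting: alpha ∧ beta = (-x^2 - 2*y*z) dx ∧ dy + (-2*x^2) dx ∧ dz + (4*x*y) dy ∧ dz.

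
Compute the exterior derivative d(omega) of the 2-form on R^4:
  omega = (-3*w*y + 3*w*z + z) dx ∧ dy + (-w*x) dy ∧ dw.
d(omega) = (3*w + 1) dx ∧ dy ∧ dz + (-w - 3*y + 3*z) dx ∧ dy ∧ dw

For a 2-form omega = sum_{i<j} g_{ij} dx_i ∧ dx_j, the exterior derivative is
  d(omega) = sum_{i<j} d(g_{ij}) ∧ dx_i ∧ dx_j = sum_{i<j, k} (∂g_{ij}/∂x_k) dx_k ∧ dx_i ∧ dx_j.
Expand each term, using dx_k ∧ dx_i ∧ dx_j = sgn(permutation) dx_{(a)} ∧ dx_{(b)} ∧ dx_{(c)} with (a < b < c) sorted:
  d(-3*w*y + 3*w*z + z) includes (∂/∂z)(-3*w*y + 3*w*z + z) dz = (3*w + 1) dz, which multiplied by dx ∧ dy gives (3*w + 1) dx ∧ dy ∧ dz
  d(-3*w*y + 3*w*z + z) includes (∂/∂w)(-3*w*y + 3*w*z + z) dw = (-3*y + 3*z) dw, which multiplied by dx ∧ dy gives (-3*y + 3*z) dx ∧ dy ∧ dw
  d(-w*x) includes (∂/∂x)(-w*x) dx = (-w) dx, which multiplied by dy ∧ dw gives (-w) dx ∧ dy ∧ dw
Collecting like 3-forms: d(omega) = (3*w + 1) dx ∧ dy ∧ dz + (-w - 3*y + 3*z) dx ∧ dy ∧ dw.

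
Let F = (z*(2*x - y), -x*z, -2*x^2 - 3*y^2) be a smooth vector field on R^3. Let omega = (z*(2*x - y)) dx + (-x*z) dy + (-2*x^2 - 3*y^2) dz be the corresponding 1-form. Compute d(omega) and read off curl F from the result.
d(omega) = (x - 6*y) dy ∧ dz + (6*x - y) dz ∧ dx + (0) dx ∧ dy; curl F = (x - 6*y, 6*x - y, 0)

d omega = sum_{i<j} (∂f_j/∂x_i - ∂f_i/∂x_j) dx_i ∧ dx_j. Under the identification (dy ∧ dz, dz ∧ dx, dx ∧ dy) ↔ (e_x, e_y, e_z), the coefficients are exactly the components of curl F. Compute:
  ∂R/∂y - ∂Q/∂z = (-6*y) - (-x) = x - 6*y
  ∂P/∂z - ∂R/∂x = (2*x - y) - (-4*x) = 6*x - y
  ∂Q/∂x - ∂P/∂y = (-z) - (-z) = 0.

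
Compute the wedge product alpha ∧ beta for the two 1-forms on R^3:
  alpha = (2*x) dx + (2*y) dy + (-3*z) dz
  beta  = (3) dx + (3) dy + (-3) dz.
alpha ∧ beta = (6*x - 6*y) dx ∧ dy + (-6*x + 9*z) dx ∧ dz + (-6*y + 9*z) dy ∧ dz

Distribute the wedge, using dx_i ∧ dx_j = -dx_j ∧ dx_i and dx_i ∧ dx_i = 0. For each pair (i, j) with i < j, the coefficient of dx_i ∧ dx_j in alpha ∧ beta is (alpha_i * beta_j - alpha_j * beta_i). Collecting: alpha ∧ beta = (6*x - 6*y) dx ∧ dy + (-6*x + 9*z) dx ∧ dz + (-6*y + 9*z) dy ∧ dz.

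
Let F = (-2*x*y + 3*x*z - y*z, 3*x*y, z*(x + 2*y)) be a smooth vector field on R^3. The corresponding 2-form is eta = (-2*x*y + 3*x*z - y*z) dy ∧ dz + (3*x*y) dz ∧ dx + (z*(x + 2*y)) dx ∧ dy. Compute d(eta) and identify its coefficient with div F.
d(eta) = (4*x + 3*z) dx ∧ dy ∧ dz; div F = 4*x + 3*z

For a 2-form in R^3 of the form above, applying d gives a 3-form with coefficient ∂P/∂x + ∂Q/∂y + ∂R/∂z:
  ∂P/∂x = -2*y + 3*z
  ∂Q/∂y = 3*x
  ∂R/∂z = x + 2*y
Sum = 4*x + 3*z, which is exactly div F.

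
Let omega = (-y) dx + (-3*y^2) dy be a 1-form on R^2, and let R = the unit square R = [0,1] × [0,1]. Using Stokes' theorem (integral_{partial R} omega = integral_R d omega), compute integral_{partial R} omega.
integral_(partial R) omega = 1

Stokes: integral_partial_R omega = integral_R d omega with d omega = (∂Q/∂x - ∂P/∂y) dx ∧ dy.
  ∂Q/∂x = 0
  ∂P/∂y = -1
  integrand = ∂Q/∂x - ∂P/∂y = 1.
Integrating over R: integral_0^1 integral_0^1 (1) dx dy = 1.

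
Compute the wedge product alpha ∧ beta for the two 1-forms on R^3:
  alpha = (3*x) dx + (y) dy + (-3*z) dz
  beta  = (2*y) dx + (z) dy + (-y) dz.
alpha ∧ beta = (3*x*z - 2*y^2) dx ∧ dy + (3*y*(-x + 2*z)) dx ∧ dz + (-y^2 + 3*z^2) dy ∧ dz

Distribute the wedge, using dx_i ∧ dx_j = -dx_j ∧ dx_i and dx_i ∧ dx_i = 0. For each pair (i, j) with i < j, the coefficient of dx_i ∧ dx_j in alpha ∧ beta is (alpha_i * beta_j - alpha_j * beta_i). Collecting: alpha ∧ beta = (3*x*z - 2*y^2) dx ∧ dy + (3*y*(-x + 2*z)) dx ∧ dz + (-y^2 + 3*z^2) dy ∧ dz.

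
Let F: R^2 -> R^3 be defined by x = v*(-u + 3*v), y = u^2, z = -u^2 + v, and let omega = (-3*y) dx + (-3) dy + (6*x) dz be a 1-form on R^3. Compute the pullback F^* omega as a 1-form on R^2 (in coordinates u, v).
F^* omega = (3*u*(5*u*v - 12*v^2 - 2)) du + (3*u^3 - 18*u^2*v - 6*u*v + 18*v^2) dv

Using F^*(f dg) = (f ∘ F) d(g ∘ F), substitute each coordinate x_i by F_i(u, v) in f_i, and replace dx_i by d F_i = (∂F_i/∂u) du + (∂F_i/∂v) dv.
  For the x component: f_1(F) = -3*u^2; d F_1 = (-v) du + (-u + 6*v) dv
  For the y component: f_2(F) = -3; d F_2 = (2*u) du + (0) dv
  For the z component: f_3(F) = 6*v*(-u + 3*v); d F_3 = (-2*u) du + (1) dv
Combining and collecting du, dv coefficients:
  coeff of du: 3*u*(5*u*v - 12*v^2 - 2)
  coeff of dv: 3*u^3 - 18*u^2*v - 6*u*v + 18*v^2
F^* omega = (3*u*(5*u*v - 12*v^2 - 2)) du + (3*u^3 - 18*u^2*v - 6*u*v + 18*v^2) dv.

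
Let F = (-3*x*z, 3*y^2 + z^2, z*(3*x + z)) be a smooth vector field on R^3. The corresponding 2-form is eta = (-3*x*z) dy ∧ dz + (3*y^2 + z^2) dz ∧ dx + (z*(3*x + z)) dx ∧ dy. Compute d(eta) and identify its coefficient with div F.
d(eta) = (3*x + 6*y - z) dx ∧ dy ∧ dz; div F = 3*x + 6*y - z

For a 2-form in R^3 of the form above, applying d gives a 3-form with coefficient ∂P/∂x + ∂Q/∂y + ∂R/∂z:
  ∂P/∂x = -3*z
  ∂Q/∂y = 6*y
  ∂R/∂z = 3*x + 2*z
Sum = 3*x + 6*y - z, which is exactly div F.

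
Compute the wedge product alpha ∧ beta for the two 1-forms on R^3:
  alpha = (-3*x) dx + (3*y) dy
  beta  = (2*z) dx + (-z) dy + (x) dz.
alpha ∧ beta = (3*z*(x - 2*y)) dx ∧ dy + (-3*x^2) dx ∧ dz + (3*x*y) dy ∧ dz

Distribute the wedge, using dx_i ∧ dx_j = -dx_j ∧ dx_i and dx_i ∧ dx_i = 0. For each pair (i, j) with i < j, the coefficient of dx_i ∧ dx_j in alpha ∧ beta is (alpha_i * beta_j - alpha_j * beta_i). Collecting: alpha ∧ beta = (3*z*(x - 2*y)) dx ∧ dy + (-3*x^2) dx ∧ dz + (3*x*y) dy ∧ dz.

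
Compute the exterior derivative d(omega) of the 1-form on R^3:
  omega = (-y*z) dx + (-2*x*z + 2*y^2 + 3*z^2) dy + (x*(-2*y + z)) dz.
d(omega) = (-z) dx ∧ dy + (-y + z) dx ∧ dz + (-6*z) dy ∧ dz

For a 1-form omega = sum_i f_i dx_i, the exterior derivative is
  d(omega) = sum_{i < j} (∂f_j/∂x_i - ∂f_i/∂x_j) dx_i ∧ dx_j.
  coefficient of dx ∧ dy: ∂f_2/∂x - ∂f_1/∂y = ∂(-2*x*z + 2*y^2 + 3*z^2)/∂x - ∂(-y*z)/∂y = -z
  coefficient of dx ∧ dz: ∂f_3/∂x - ∂f_1/∂z = ∂(x*(-2*y + z))/∂x - ∂(-y*z)/∂z = -y + z
  coefficient of dy ∧ dz: ∂f_3/∂y - ∂f_2/∂z = ∂(x*(-2*y + z))/∂y - ∂(-2*x*z + 2*y^2 + 3*z^2)/∂z = -6*z
Assembling: d(omega) = (-z) dx ∧ dy + (-y + z) dx ∧ dz + (-6*z) dy ∧ dz.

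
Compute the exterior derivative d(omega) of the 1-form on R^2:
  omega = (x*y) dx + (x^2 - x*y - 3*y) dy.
d(omega) = (x - y) dx ∧ dy

For a 1-form omega = sum_i f_i dx_i, the exterior derivative is
  d(omega) = sum_{i < j} (∂f_j/∂x_i - ∂f_i/∂x_j) dx_i ∧ dx_j.
  coefficient of dx ∧ dy: ∂f_2/∂x - ∂f_1/∂y = ∂(x^2 - x*y - 3*y)/∂x - ∂(x*y)/∂y = x - y
Assembling: d(omega) = (x - y) dx ∧ dy.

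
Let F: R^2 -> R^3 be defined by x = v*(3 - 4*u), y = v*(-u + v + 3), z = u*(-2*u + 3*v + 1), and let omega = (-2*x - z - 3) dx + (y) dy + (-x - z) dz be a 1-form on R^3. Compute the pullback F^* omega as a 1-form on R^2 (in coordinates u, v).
F^* omega = (-8*u^3 - 6*u^2*v + 6*u^2 - 16*u*v^2 + 14*u*v - u - v^3 + 12*v^2 + 9*v) du + (-2*u^3 - 16*u^2*v + 7*u^2 - 3*u*v^2 + 24*u*v + 9*u + 2*v^3 + 9*v^2 - 9*v - 9) dv

Using F^*(f dg) = (f ∘ F) d(g ∘ F), substitute each coordinate x_i by F_i(u, v) in f_i, and replace dx_i by d F_i = (∂F_i/∂u) du + (∂F_i/∂v) dv.
  For the x component: f_1(F) = 2*u^2 + 5*u*v - u - 6*v - 3; d F_1 = (-4*v) du + (3 - 4*u) dv
  For the y component: f_2(F) = v*(-u + v + 3); d F_2 = (-v) du + (-u + 2*v + 3) dv
  For the z component: f_3(F) = 2*u^2 + u*v - u - 3*v; d F_3 = (-4*u + 3*v + 1) du + (3*u) dv
Combining and collecting du, dv coefficients:
  coeff of du: -8*u^3 - 6*u^2*v + 6*u^2 - 16*u*v^2 + 14*u*v - u - v^3 + 12*v^2 + 9*v
  coeff of dv: -2*u^3 - 16*u^2*v + 7*u^2 - 3*u*v^2 + 24*u*v + 9*u + 2*v^3 + 9*v^2 - 9*v - 9
F^* omega = (-8*u^3 - 6*u^2*v + 6*u^2 - 16*u*v^2 + 14*u*v - u - v^3 + 12*v^2 + 9*v) du + (-2*u^3 - 16*u^2*v + 7*u^2 - 3*u*v^2 + 24*u*v + 9*u + 2*v^3 + 9*v^2 - 9*v - 9) dv.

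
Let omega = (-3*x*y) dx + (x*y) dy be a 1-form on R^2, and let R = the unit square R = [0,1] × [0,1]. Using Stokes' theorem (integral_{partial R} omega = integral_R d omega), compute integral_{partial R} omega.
integral_(partial R) omega = 2

Stokes: integral_partial_R omega = integral_R d omega with d omega = (∂Q/∂x - ∂P/∂y) dx ∧ dy.
  ∂Q/∂x = y
  ∂P/∂y = -3*x
  integrand = ∂Q/∂x - ∂P/∂y = 3*x + y.
Integrating over R: integral_0^1 integral_0^1 (3*x + y) dx dy = 2.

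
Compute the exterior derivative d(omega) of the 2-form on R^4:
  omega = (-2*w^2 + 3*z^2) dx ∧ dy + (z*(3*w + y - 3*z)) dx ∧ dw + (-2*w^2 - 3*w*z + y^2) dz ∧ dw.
d(omega) = (6*z) dx ∧ dy ∧ dz + (-4*w - z) dx ∧ dy ∧ dw + (-3*w - y + 6*z) dx ∧ dz ∧ dw + (2*y) dy ∧ dz ∧ dw

For a 2-form omega = sum_{i<j} g_{ij} dx_i ∧ dx_j, the exterior derivative is
  d(omega) = sum_{i<j} d(g_{ij}) ∧ dx_i ∧ dx_j = sum_{i<j, k} (∂g_{ij}/∂x_k) dx_k ∧ dx_i ∧ dx_j.
Expand each term, using dx_k ∧ dx_i ∧ dx_j = sgn(permutation) dx_{(a)} ∧ dx_{(b)} ∧ dx_{(c)} with (a < b < c) sorted:
  d(-2*w^2 + 3*z^2) includes (∂/∂z)(-2*w^2 + 3*z^2) dz = (6*z) dz, which multiplied by dx ∧ dy gives (6*z) dx ∧ dy ∧ dz
  d(-2*w^2 + 3*z^2) includes (∂/∂w)(-2*w^2 + 3*z^2) dw = (-4*w) dw, which multiplied by dx ∧ dy gives (-4*w) dx ∧ dy ∧ dw
  d(z*(3*w + y - 3*z)) includes (∂/∂y)(z*(3*w + y - 3*z)) dy = (z) dy, which multiplied by dx ∧ dw gives (-z) dx ∧ dy ∧ dw
  d(z*(3*w + y - 3*z)) includes (∂/∂z)(z*(3*w + y - 3*z)) dz = (3*w + y - 6*z) dz, which multiplied by dx ∧ dw gives (-3*w - y + 6*z) dx ∧ dz ∧ dw
  d(-2*w^2 - 3*w*z + y^2) includes (∂/∂y)(-2*w^2 - 3*w*z + y^2) dy = (2*y) dy, which multiplied by dz ∧ dw gives (2*y) dy ∧ dz ∧ dw
Collecting like 3-forms: d(omega) = (6*z) dx ∧ dy ∧ dz + (-4*w - z) dx ∧ dy ∧ dw + (-3*w - y + 6*z) dx ∧ dz ∧ dw + (2*y) dy ∧ dz ∧ dw.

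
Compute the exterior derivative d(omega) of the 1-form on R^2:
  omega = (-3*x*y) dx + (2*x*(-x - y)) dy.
d(omega) = (-x - 2*y) dx ∧ dy

For a 1-form omega = sum_i f_i dx_i, the exterior derivative is
  d(omega) = sum_{i < j} (∂f_j/∂x_i - ∂f_i/∂x_j) dx_i ∧ dx_j.
  coefficient of dx ∧ dy: ∂f_2/∂x - ∂f_1/∂y = ∂(2*x*(-x - y))/∂x - ∂(-3*x*y)/∂y = -x - 2*y
Assembling: d(omega) = (-x - 2*y) dx ∧ dy.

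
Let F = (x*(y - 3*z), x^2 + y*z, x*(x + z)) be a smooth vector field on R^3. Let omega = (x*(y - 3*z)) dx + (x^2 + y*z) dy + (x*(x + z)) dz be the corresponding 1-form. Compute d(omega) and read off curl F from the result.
d(omega) = (-y) dy ∧ dz + (-5*x - z) dz ∧ dx + (x) dx ∧ dy; curl F = (-y, -5*x - z, x)

d omega = sum_{i<j} (∂f_j/∂x_i - ∂f_i/∂x_j) dx_i ∧ dx_j. Under the identification (dy ∧ dz, dz ∧ dx, dx ∧ dy) ↔ (e_x, e_y, e_z), the coefficients are exactly the components of curl F. Compute:
  ∂R/∂y - ∂Q/∂z = (0) - (y) = -y
  ∂P/∂z - ∂R/∂x = (-3*x) - (2*x + z) = -5*x - z
  ∂Q/∂x - ∂P/∂y = (2*x) - (x) = x.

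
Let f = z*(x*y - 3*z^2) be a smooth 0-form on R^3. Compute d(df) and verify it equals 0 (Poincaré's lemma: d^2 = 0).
d(df) = 0

Step 1: df = sum_i (∂f/∂x_i) dx_i = (y*z) dx + (x*z) dy + (x*y - 9*z^2) dz.
Step 2: Apply d again. Using the 1-form formula, the coefficient of dx ∧ dy in d(df) is ∂^2 f/∂x ∂y - ∂^2 f/∂y ∂x = (z) - (z) = 0 (equality of mixed partials for smooth f).
Similarly for dx ∧ dz and dy ∧ dz — all coefficients vanish. So d(df) = 0.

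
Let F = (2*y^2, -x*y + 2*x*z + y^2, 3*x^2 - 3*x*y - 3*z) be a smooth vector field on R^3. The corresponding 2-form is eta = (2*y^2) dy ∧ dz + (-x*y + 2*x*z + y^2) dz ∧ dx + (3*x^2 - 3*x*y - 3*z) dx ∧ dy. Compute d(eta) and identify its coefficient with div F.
d(eta) = (-x + 2*y - 3) dx ∧ dy ∧ dz; div F = -x + 2*y - 3

For a 2-form in R^3 of the form above, applying d gives a 3-form with coefficient ∂P/∂x + ∂Q/∂y + ∂R/∂z:
  ∂P/∂x = 0
  ∂Q/∂y = -x + 2*y
  ∂R/∂z = -3
Sum = -x + 2*y - 3, which is exactly div F.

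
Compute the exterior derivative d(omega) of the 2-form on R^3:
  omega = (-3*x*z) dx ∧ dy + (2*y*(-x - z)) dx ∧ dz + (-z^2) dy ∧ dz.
d(omega) = (-x + 2*z) dx ∧ dy ∧ dz

For a 2-form omega = sum_{i<j} g_{ij} dx_i ∧ dx_j, the exterior derivative is
  d(omega) = sum_{i<j} d(g_{ij}) ∧ dx_i ∧ dx_j = sum_{i<j, k} (∂g_{ij}/∂x_k) dx_k ∧ dx_i ∧ dx_j.
Expand each term, using dx_k ∧ dx_i ∧ dx_j = sgn(permutation) dx_{(a)} ∧ dx_{(b)} ∧ dx_{(c)} with (a < b < c) sorted:
  d(-3*x*z) includes (∂/∂z)(-3*x*z) dz = (-3*x) dz, which multiplied by dx ∧ dy gives (-3*x) dx ∧ dy ∧ dz
  d(2*y*(-x - z)) includes (∂/∂y)(2*y*(-x - z)) dy = (-2*x - 2*z) dy, which multiplied by dx ∧ dz gives (2*x + 2*z) dx ∧ dy ∧ dz
Collecting like 3-forms: d(omega) = (-x + 2*z) dx ∧ dy ∧ dz.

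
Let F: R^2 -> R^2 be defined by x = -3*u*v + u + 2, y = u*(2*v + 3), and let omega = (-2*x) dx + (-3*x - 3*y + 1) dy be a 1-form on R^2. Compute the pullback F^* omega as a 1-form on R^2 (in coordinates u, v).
F^* omega = (-12*u*v^2 - 3*u*v - 38*u + 2*v - 19) du + (2*u*(-6*u*v - 9*u + 1)) dv

Using F^*(f dg) = (f ∘ F) d(g ∘ F), substitute each coordinate x_i by F_i(u, v) in f_i, and replace dx_i by d F_i = (∂F_i/∂u) du + (∂F_i/∂v) dv.
  For the x component: f_1(F) = 6*u*v - 2*u - 4; d F_1 = (1 - 3*v) du + (-3*u) dv
  For the y component: f_2(F) = 3*u*v - 12*u - 5; d F_2 = (2*v + 3) du + (2*u) dv
Combining and collecting du, dv coefficients:
  coeff of du: -12*u*v^2 - 3*u*v - 38*u + 2*v - 19
  coeff of dv: 2*u*(-6*u*v - 9*u + 1)
F^* omega = (-12*u*v^2 - 3*u*v - 38*u + 2*v - 19) du + (2*u*(-6*u*v - 9*u + 1)) dv.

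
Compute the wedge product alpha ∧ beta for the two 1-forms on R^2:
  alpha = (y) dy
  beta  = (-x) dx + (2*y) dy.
alpha ∧ beta = (x*y) dx ∧ dy

Distribute the wedge, using dx_i ∧ dx_j = -dx_j ∧ dx_i and dx_i ∧ dx_i = 0. For each pair (i, j) with i < j, the coefficient of dx_i ∧ dx_j in alpha ∧ beta is (alpha_i * beta_j - alpha_j * beta_i). Collecting: alpha ∧ beta = (x*y) dx ∧ dy.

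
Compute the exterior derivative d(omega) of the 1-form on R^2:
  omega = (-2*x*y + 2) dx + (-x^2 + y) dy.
d(omega) = 0

For a 1-form omega = sum_i f_i dx_i, the exterior derivative is
  d(omega) = sum_{i < j} (∂f_j/∂x_i - ∂f_i/∂x_j) dx_i ∧ dx_j.

Assembling: d(omega) = 0.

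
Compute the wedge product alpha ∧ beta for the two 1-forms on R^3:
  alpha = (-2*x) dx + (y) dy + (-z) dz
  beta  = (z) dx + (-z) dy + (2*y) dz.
alpha ∧ beta = (z*(2*x - y)) dx ∧ dy + (-4*x*y + z^2) dx ∧ dz + (2*y^2 - z^2) dy ∧ dz

Distribute the wedge, using dx_i ∧ dx_j = -dx_j ∧ dx_i and dx_i ∧ dx_i = 0. For each pair (i, j) with i < j, the coefficient of dx_i ∧ dx_j in alpha ∧ beta is (alpha_i * beta_j - alpha_j * beta_i). Collecting: alpha ∧ beta = (z*(2*x - y)) dx ∧ dy + (-4*x*y + z^2) dx ∧ dz + (2*y^2 - z^2) dy ∧ dz.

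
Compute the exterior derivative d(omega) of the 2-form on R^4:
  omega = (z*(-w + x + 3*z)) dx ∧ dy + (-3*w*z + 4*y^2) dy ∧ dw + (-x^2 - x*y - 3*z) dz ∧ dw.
d(omega) = (-w + x + 6*z) dx ∧ dy ∧ dz + (-z) dx ∧ dy ∧ dw + (3*w - x) dy ∧ dz ∧ dw + (-2*x - y) dx ∧ dz ∧ dw

For a 2-form omega = sum_{i<j} g_{ij} dx_i ∧ dx_j, the exterior derivative is
  d(omega) = sum_{i<j} d(g_{ij}) ∧ dx_i ∧ dx_j = sum_{i<j, k} (∂g_{ij}/∂x_k) dx_k ∧ dx_i ∧ dx_j.
Expand each term, using dx_k ∧ dx_i ∧ dx_j = sgn(permutation) dx_{(a)} ∧ dx_{(b)} ∧ dx_{(c)} with (a < b < c) sorted:
  d(z*(-w + x + 3*z)) includes (∂/∂z)(z*(-w + x + 3*z)) dz = (-w + x + 6*z) dz, which multiplied by dx ∧ dy gives (-w + x + 6*z) dx ∧ dy ∧ dz
  d(z*(-w + x + 3*z)) includes (∂/∂w)(z*(-w + x + 3*z)) dw = (-z) dw, which multiplied by dx ∧ dy gives (-z) dx ∧ dy ∧ dw
  d(-3*w*z + 4*y^2) includes (∂/∂z)(-3*w*z + 4*y^2) dz = (-3*w) dz, which multiplied by dy ∧ dw gives (3*w) dy ∧ dz ∧ dw
  d(-x^2 - x*y - 3*z) includes (∂/∂x)(-x^2 - x*y - 3*z) dx = (-2*x - y) dx, which multiplied by dz ∧ dw gives (-2*x - y) dx ∧ dz ∧ dw
  d(-x^2 - x*y - 3*z) includes (∂/∂y)(-x^2 - x*y - 3*z) dy = (-x) dy, which multiplied by dz ∧ dw gives (-x) dy ∧ dz ∧ dw
Collecting like 3-forms: d(omega) = (-w + x + 6*z) dx ∧ dy ∧ dz + (-z) dx ∧ dy ∧ dw + (3*w - x) dy ∧ dz ∧ dw + (-2*x - y) dx ∧ dz ∧ dw.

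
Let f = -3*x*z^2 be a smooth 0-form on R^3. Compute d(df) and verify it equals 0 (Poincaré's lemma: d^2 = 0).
d(df) = 0

Step 1: df = sum_i (∂f/∂x_i) dx_i = (-3*z^2) dx + (0) dy + (-6*x*z) dz.
Step 2: Apply d again. Using the 1-form formula, the coefficient of dx ∧ dy in d(df) is ∂^2 f/∂x ∂y - ∂^2 f/∂y ∂x = (0) - (0) = 0 (equality of mixed partials for smooth f).
Similarly for dx ∧ dz and dy ∧ dz — all coefficients vanish. So d(df) = 0.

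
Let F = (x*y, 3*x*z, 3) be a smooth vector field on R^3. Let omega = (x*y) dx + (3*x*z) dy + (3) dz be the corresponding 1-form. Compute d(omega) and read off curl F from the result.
d(omega) = (-3*x) dy ∧ dz + (0) dz ∧ dx + (-x + 3*z) dx ∧ dy; curl F = (-3*x, 0, -x + 3*z)

d omega = sum_{i<j} (∂f_j/∂x_i - ∂f_i/∂x_j) dx_i ∧ dx_j. Under the identification (dy ∧ dz, dz ∧ dx, dx ∧ dy) ↔ (e_x, e_y, e_z), the coefficients are exactly the components of curl F. Compute:
  ∂R/∂y - ∂Q/∂z = (0) - (3*x) = -3*x
  ∂P/∂z - ∂R/∂x = (0) - (0) = 0
  ∂Q/∂x - ∂P/∂y = (3*z) - (x) = -x + 3*z.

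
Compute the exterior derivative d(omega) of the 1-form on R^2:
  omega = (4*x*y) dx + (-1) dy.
d(omega) = (-4*x) dx ∧ dy

For a 1-form omega = sum_i f_i dx_i, the exterior derivative is
  d(omega) = sum_{i < j} (∂f_j/∂x_i - ∂f_i/∂x_j) dx_i ∧ dx_j.
  coefficient of dx ∧ dy: ∂f_2/∂x - ∂f_1/∂y = ∂(-1)/∂x - ∂(4*x*y)/∂y = -4*x
Assembling: d(omega) = (-4*x) dx ∧ dy.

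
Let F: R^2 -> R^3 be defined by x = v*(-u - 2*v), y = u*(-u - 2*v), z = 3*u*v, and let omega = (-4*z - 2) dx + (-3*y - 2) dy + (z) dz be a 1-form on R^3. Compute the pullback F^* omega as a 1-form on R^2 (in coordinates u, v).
F^* omega = (-6*u^3 - 18*u^2*v + 9*u*v^2 + 4*u + 6*v) du + (-6*u^3 + 9*u^2*v + 48*u*v^2 + 6*u + 8*v) dv

Using F^*(f dg) = (f ∘ F) d(g ∘ F), substitute each coordinate x_i by F_i(u, v) in f_i, and replace dx_i by d F_i = (∂F_i/∂u) du + (∂F_i/∂v) dv.
  For the x component: f_1(F) = -12*u*v - 2; d F_1 = (-v) du + (-u - 4*v) dv
  For the y component: f_2(F) = 3*u^2 + 6*u*v - 2; d F_2 = (-2*u - 2*v) du + (-2*u) dv
  For the z component: f_3(F) = 3*u*v; d F_3 = (3*v) du + (3*u) dv
Combining and collecting du, dv coefficients:
  coeff of du: -6*u^3 - 18*u^2*v + 9*u*v^2 + 4*u + 6*v
  coeff of dv: -6*u^3 + 9*u^2*v + 48*u*v^2 + 6*u + 8*v
F^* omega = (-6*u^3 - 18*u^2*v + 9*u*v^2 + 4*u + 6*v) du + (-6*u^3 + 9*u^2*v + 48*u*v^2 + 6*u + 8*v) dv.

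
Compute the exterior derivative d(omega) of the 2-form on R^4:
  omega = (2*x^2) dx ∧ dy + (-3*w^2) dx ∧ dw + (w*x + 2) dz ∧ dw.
d(omega) = (w) dx ∧ dz ∧ dw

For a 2-form omega = sum_{i<j} g_{ij} dx_i ∧ dx_j, the exterior derivative is
  d(omega) = sum_{i<j} d(g_{ij}) ∧ dx_i ∧ dx_j = sum_{i<j, k} (∂g_{ij}/∂x_k) dx_k ∧ dx_i ∧ dx_j.
Expand each term, using dx_k ∧ dx_i ∧ dx_j = sgn(permutation) dx_{(a)} ∧ dx_{(b)} ∧ dx_{(c)} with (a < b < c) sorted:
  d(w*x + 2) includes (∂/∂x)(w*x + 2) dx = (w) dx, which multiplied by dz ∧ dw gives (w) dx ∧ dz ∧ dw
Collecting like 3-forms: d(omega) = (w) dx ∧ dz ∧ dw.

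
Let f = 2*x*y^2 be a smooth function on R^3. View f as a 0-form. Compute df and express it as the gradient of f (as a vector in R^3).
df = (2*y^2) dx + (4*x*y) dy + (0) dz; grad f = (2*y^2, 4*x*y, 0)

For a 0-form f, d f = (∂f/∂x) dx + (∂f/∂y) dy + (∂f/∂z) dz. The components of the vector representation are exactly the entries of grad f in Cartesian coordinates:
  ∂f/∂x = 2*y^2
  ∂f/∂y = 4*x*y
  ∂f/∂z = 0.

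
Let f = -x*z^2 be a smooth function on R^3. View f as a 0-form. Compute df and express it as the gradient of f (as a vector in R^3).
df = (-z^2) dx + (0) dy + (-2*x*z) dz; grad f = (-z^2, 0, -2*x*z)

For a 0-form f, d f = (∂f/∂x) dx + (∂f/∂y) dy + (∂f/∂z) dz. The components of the vector representation are exactly the entries of grad f in Cartesian coordinates:
  ∂f/∂x = -z^2
  ∂f/∂y = 0
  ∂f/∂z = -2*x*z.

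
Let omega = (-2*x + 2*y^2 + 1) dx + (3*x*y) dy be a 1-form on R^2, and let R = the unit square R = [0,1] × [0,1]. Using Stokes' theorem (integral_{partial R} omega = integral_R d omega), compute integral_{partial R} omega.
integral_(partial R) omega = -1/2

Stokes: integral_partial_R omega = integral_R d omega with d omega = (∂Q/∂x - ∂P/∂y) dx ∧ dy.
  ∂Q/∂x = 3*y
  ∂P/∂y = 4*y
  integrand = ∂Q/∂x - ∂P/∂y = -y.
Integrating over R: integral_0^1 integral_0^1 (-y) dx dy = -1/2.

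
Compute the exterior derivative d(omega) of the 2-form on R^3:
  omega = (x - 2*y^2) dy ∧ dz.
d(omega) = (1) dx ∧ dy ∧ dz

For a 2-form omega = sum_{i<j} g_{ij} dx_i ∧ dx_j, the exterior derivative is
  d(omega) = sum_{i<j} d(g_{ij}) ∧ dx_i ∧ dx_j = sum_{i<j, k} (∂g_{ij}/∂x_k) dx_k ∧ dx_i ∧ dx_j.
Expand each term, using dx_k ∧ dx_i ∧ dx_j = sgn(permutation) dx_{(a)} ∧ dx_{(b)} ∧ dx_{(c)} with (a < b < c) sorted:
  d(x - 2*y^2) includes (∂/∂x)(x - 2*y^2) dx = (1) dx, which multiplied by dy ∧ dz gives (1) dx ∧ dy ∧ dz
Collecting like 3-forms: d(omega) = (1) dx ∧ dy ∧ dz.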